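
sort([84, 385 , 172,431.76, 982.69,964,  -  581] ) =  [- 581 , 84,172, 385 , 431.76,964, 982.69 ]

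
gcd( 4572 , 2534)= 2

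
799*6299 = 5032901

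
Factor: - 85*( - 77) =6545 = 5^1*7^1*11^1*17^1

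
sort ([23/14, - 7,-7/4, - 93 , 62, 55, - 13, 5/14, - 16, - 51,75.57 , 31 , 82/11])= [ - 93,- 51, - 16, - 13, - 7,- 7/4,5/14, 23/14, 82/11 , 31,55,62, 75.57 ]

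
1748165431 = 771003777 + 977161654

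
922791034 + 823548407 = 1746339441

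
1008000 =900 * 1120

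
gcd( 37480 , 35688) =8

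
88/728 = 11/91 = 0.12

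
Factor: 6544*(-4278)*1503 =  - 2^5*3^3*23^1*31^1*167^1*409^1 = - 42076833696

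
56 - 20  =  36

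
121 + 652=773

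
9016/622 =4508/311 = 14.50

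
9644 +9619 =19263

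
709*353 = 250277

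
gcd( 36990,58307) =1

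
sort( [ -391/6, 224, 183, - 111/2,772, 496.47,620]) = [ - 391/6, - 111/2, 183,224,496.47,620, 772]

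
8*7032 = 56256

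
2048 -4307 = - 2259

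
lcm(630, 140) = 1260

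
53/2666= 53/2666 = 0.02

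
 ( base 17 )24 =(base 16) 26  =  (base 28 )1A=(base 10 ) 38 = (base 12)32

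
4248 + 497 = 4745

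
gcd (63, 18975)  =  3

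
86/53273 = 86/53273 = 0.00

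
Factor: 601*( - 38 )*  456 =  - 2^4 * 3^1*19^2 * 601^1= - 10414128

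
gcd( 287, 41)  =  41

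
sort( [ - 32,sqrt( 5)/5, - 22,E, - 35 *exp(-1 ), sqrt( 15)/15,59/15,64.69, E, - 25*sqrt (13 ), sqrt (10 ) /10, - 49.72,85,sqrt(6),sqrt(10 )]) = [ - 25*sqrt(13 ), -49.72, - 32,  -  22, -35*exp( - 1),sqrt( 15 )/15,sqrt( 10)/10,sqrt(5 ) /5 , sqrt (6),E,E, sqrt( 10), 59/15,64.69,85 ] 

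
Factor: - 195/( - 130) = 2^( - 1) * 3^1 =3/2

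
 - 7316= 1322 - 8638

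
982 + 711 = 1693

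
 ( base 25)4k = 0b1111000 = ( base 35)3f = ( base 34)3i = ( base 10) 120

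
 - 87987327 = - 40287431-47699896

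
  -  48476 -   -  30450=-18026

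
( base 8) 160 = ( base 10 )112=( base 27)44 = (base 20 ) 5c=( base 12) 94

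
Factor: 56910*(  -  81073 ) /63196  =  - 329561745/4514  =  -  2^( - 1) * 3^1*5^1 * 17^1*19^1 * 37^(  -  1 )*61^( - 1)*251^1 * 271^1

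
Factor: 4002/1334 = 3 = 3^1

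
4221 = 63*67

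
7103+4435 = 11538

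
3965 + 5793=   9758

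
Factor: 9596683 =79^1 * 331^1*367^1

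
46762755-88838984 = - 42076229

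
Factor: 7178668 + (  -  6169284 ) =1009384= 2^3*126173^1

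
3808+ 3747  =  7555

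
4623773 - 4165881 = 457892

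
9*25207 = 226863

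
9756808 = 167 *58424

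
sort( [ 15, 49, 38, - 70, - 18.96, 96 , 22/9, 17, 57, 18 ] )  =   [ -70, - 18.96, 22/9, 15,17, 18, 38, 49,57, 96 ]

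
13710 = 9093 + 4617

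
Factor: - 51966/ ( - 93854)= 3^2*167^ (-1 )*281^( - 1)*2887^1 = 25983/46927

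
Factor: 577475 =5^2*23099^1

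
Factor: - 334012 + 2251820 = 2^4*67^1*1789^1 = 1917808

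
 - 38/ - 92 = 19/46 = 0.41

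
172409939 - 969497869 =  - 797087930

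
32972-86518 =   -  53546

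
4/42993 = 4/42993=   0.00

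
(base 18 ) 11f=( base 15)18C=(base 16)165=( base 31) bg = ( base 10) 357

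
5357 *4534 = 24288638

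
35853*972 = 34849116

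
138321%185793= 138321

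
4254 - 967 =3287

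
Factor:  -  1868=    - 2^2 * 467^1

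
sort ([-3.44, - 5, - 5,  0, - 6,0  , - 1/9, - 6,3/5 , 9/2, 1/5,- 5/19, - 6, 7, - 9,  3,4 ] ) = [ - 9, -6, - 6, - 6, - 5 , - 5,  -  3.44 ,-5/19, - 1/9,0, 0,  1/5, 3/5,  3,4, 9/2, 7 ] 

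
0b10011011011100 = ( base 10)9948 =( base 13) 46b3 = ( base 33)94f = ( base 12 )5910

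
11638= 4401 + 7237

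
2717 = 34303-31586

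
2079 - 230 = 1849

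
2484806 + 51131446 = 53616252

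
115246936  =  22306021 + 92940915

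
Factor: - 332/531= - 2^2*3^( - 2)*59^( - 1)*83^1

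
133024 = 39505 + 93519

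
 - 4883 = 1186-6069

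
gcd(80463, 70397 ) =1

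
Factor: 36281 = 7^1*71^1 * 73^1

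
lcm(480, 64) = 960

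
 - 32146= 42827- 74973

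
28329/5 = 28329/5  =  5665.80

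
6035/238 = 355/14 = 25.36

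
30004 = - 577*( - 52) 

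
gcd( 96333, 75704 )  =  1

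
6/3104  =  3/1552  =  0.00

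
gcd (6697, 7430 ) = 1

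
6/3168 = 1/528= 0.00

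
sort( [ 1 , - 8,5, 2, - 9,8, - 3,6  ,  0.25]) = [ - 9, - 8, - 3, 0.25,1, 2,5, 6, 8] 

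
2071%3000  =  2071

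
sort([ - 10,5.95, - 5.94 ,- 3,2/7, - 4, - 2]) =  [ - 10, - 5.94, - 4, - 3, - 2,2/7,5.95] 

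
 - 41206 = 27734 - 68940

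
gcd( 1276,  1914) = 638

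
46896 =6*7816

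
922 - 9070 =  - 8148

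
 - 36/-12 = 3 + 0/1 = 3.00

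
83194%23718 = 12040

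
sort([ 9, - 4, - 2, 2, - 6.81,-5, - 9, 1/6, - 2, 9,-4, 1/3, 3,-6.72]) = [ - 9,-6.81,-6.72, - 5, - 4, - 4,-2, - 2,1/6,1/3, 2,3, 9,9] 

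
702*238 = 167076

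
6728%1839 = 1211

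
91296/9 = 10144 = 10144.00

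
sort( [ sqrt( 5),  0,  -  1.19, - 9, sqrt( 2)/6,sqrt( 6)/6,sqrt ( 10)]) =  [ - 9, - 1.19, 0,sqrt(2)/6, sqrt( 6) /6, sqrt( 5) , sqrt( 10 ) ] 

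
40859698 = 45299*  902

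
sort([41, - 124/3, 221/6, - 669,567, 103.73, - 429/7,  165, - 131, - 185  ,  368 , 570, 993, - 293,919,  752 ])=[ - 669 , - 293, - 185,-131,-429/7,-124/3,221/6,41,  103.73, 165, 368, 567 , 570,  752, 919,993 ] 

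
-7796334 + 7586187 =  - 210147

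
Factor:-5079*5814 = -2^1 * 3^3 * 17^1 * 19^1*1693^1 = - 29529306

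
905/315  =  2 +55/63 = 2.87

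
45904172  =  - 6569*(- 6988 ) 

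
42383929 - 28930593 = 13453336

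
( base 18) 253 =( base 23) 195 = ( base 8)1345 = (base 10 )741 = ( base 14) 3ad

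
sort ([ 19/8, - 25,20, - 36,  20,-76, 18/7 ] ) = [- 76, - 36, - 25,19/8,18/7,20,20 ]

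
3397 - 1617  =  1780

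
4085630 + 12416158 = 16501788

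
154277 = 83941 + 70336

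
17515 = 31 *565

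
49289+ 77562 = 126851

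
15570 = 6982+8588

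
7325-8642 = -1317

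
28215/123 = 229+ 16/41 = 229.39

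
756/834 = 126/139 = 0.91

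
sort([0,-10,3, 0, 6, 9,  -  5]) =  [  -  10,- 5,0,0,3,6,9 ] 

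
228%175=53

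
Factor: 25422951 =3^1*8474317^1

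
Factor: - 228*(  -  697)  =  158916 = 2^2*3^1*17^1*19^1*41^1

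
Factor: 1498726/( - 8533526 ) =- 23^1*31^1*727^( - 1 )*1051^1 * 5869^( - 1 ) = - 749363/4266763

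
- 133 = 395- 528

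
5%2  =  1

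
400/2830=40/283= 0.14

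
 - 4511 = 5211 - 9722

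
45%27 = 18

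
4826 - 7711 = -2885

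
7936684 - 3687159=4249525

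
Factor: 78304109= 13^1*31^1*83^1* 2341^1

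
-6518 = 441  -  6959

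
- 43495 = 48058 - 91553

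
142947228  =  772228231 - 629281003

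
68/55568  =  17/13892 =0.00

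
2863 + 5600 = 8463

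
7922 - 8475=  - 553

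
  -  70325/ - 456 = 70325/456 = 154.22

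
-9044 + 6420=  - 2624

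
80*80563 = 6445040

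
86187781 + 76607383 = 162795164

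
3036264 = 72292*42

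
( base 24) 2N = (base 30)2B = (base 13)56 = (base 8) 107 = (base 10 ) 71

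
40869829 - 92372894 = - 51503065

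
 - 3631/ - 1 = 3631  +  0/1 = 3631.00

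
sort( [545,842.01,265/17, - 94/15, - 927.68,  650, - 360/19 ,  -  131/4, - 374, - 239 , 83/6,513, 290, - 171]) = [ - 927.68, - 374, - 239, - 171, - 131/4 ,-360/19, - 94/15,83/6, 265/17,290  ,  513,545,650, 842.01 ] 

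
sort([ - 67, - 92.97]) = [-92.97,-67 ]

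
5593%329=0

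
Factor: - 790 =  -2^1 *5^1*79^1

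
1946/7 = 278 = 278.00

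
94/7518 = 47/3759 = 0.01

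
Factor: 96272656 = 2^4*6017041^1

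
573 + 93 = 666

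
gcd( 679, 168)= 7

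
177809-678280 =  - 500471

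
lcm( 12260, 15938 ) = 159380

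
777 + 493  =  1270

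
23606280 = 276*85530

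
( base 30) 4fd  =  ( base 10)4063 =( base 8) 7737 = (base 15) 130d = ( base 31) 472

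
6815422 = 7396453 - 581031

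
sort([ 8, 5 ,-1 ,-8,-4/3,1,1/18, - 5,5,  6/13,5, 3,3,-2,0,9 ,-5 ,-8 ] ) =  [-8 , - 8,-5 , - 5, - 2, - 4/3, - 1,  0,1/18,6/13,  1,3,3, 5,5,5, 8,9 ] 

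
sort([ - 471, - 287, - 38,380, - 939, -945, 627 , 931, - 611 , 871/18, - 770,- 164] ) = [-945,  -  939, - 770 , - 611, - 471, - 287 , - 164, - 38,871/18, 380, 627,931]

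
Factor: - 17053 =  - 17053^1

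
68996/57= 1210 + 26/57 = 1210.46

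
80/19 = 80/19 =4.21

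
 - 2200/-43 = 51 + 7/43 =51.16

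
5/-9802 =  - 5/9802 = -  0.00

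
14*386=5404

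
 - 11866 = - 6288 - 5578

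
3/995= 3/995= 0.00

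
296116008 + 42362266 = 338478274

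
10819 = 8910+1909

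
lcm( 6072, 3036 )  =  6072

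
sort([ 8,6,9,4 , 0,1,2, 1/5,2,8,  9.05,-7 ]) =[-7,0 , 1/5, 1,2, 2,4, 6,8,8,9, 9.05 ] 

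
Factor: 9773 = 29^1*337^1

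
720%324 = 72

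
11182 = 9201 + 1981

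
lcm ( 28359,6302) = 56718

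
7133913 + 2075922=9209835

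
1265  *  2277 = 2880405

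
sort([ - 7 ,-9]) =[ - 9, - 7]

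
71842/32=2245 + 1/16 = 2245.06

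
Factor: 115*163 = 18745 = 5^1 * 23^1 * 163^1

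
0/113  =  0 = 0.00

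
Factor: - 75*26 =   -  2^1*3^1 * 5^2*13^1 = -1950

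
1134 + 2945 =4079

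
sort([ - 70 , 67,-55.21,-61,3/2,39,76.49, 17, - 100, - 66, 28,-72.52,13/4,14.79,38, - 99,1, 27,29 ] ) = [-100,-99,  -  72.52, - 70, - 66, - 61  ,-55.21, 1,3/2, 13/4, 14.79,17,27, 28,29,38, 39,67,76.49 ] 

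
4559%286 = 269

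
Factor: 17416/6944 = 2^( - 2)* 31^( - 1 )*311^1 = 311/124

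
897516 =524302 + 373214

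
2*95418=190836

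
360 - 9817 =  - 9457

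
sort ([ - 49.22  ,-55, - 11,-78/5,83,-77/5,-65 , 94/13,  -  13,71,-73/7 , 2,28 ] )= [ - 65 ,-55, - 49.22,-78/5,  -  77/5  ,-13 , - 11 , - 73/7, 2,94/13 , 28,71 , 83]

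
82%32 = 18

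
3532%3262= 270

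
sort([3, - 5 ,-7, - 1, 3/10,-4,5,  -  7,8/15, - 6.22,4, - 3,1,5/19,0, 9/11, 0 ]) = [-7, - 7, - 6.22, - 5,  -  4, - 3, - 1, 0, 0 , 5/19,  3/10,  8/15, 9/11, 1,3,  4, 5]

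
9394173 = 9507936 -113763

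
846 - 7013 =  - 6167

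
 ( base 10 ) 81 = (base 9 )100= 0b1010001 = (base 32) 2h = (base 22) 3f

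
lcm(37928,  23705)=189640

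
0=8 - 8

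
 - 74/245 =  - 74/245=- 0.30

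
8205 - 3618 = 4587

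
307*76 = 23332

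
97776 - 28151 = 69625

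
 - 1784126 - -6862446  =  5078320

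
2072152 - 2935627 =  - 863475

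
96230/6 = 16038+1/3 = 16038.33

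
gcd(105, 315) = 105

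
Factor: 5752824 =2^3*3^1 * 7^1*11^2*283^1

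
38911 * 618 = 24046998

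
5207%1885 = 1437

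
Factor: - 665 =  -5^1* 7^1 * 19^1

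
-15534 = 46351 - 61885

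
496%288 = 208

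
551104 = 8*68888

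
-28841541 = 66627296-95468837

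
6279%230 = 69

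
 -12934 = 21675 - 34609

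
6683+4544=11227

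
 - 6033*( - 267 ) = 1610811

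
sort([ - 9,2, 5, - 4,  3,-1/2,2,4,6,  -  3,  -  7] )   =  [ - 9,  -  7, - 4,- 3,- 1/2,  2,2,3, 4,5, 6] 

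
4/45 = 4/45 = 0.09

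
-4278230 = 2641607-6919837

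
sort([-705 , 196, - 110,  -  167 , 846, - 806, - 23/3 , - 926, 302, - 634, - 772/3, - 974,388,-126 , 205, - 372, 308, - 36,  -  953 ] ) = [  -  974 ,- 953, - 926,- 806,  -  705 , - 634,  -  372,-772/3 , -167,-126, - 110,  -  36, - 23/3, 196,  205,302, 308 , 388 , 846]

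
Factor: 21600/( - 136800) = -3^1*19^ (-1)=-3/19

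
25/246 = 25/246 = 0.10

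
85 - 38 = 47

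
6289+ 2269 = 8558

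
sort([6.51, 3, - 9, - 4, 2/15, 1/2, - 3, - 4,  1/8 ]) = [ -9, - 4, - 4, - 3,1/8, 2/15, 1/2, 3,  6.51]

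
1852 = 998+854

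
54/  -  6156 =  - 1/114 = - 0.01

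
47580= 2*23790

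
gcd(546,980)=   14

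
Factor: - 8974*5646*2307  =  - 116889239628 = - 2^2*3^2*7^1*641^1*769^1*941^1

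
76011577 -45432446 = 30579131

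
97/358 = 97/358 = 0.27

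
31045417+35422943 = 66468360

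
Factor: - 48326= - 2^1*73^1*331^1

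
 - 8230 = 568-8798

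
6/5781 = 2/1927 = 0.00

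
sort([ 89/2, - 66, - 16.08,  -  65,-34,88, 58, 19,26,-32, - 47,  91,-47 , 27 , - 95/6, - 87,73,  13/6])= [  -  87,  -  66,-65,  -  47, - 47,- 34, - 32, - 16.08, - 95/6, 13/6 , 19,26, 27,89/2,58,73 , 88, 91 ]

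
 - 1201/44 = -1201/44 = - 27.30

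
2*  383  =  766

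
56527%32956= 23571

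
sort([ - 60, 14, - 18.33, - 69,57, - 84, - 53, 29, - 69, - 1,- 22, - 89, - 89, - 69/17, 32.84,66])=[ - 89 , - 89,  -  84,-69, - 69, - 60, - 53, - 22, - 18.33,-69/17, - 1, 14, 29, 32.84, 57, 66]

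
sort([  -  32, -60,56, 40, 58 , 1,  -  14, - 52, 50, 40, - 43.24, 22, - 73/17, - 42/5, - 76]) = [- 76,  -  60,  -  52, -43.24, - 32, - 14, - 42/5,  -  73/17,1,  22, 40,40  ,  50,56,58]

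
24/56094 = 4/9349 = 0.00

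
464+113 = 577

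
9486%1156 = 238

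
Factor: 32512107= 3^1*71^1 * 152639^1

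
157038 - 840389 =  - 683351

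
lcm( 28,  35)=140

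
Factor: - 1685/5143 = - 5^1*37^(-1)*  139^( - 1 )*337^1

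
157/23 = 6 + 19/23 = 6.83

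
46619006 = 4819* 9674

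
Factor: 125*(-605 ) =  - 5^4*11^2 = -75625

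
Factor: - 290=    - 2^1*5^1 * 29^1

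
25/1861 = 25/1861 = 0.01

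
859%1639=859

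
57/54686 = 57/54686=0.00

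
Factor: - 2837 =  - 2837^1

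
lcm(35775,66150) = 3505950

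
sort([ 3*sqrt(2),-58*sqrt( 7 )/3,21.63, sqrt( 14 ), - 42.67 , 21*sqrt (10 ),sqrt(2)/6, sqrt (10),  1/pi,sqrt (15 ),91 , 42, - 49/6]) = [  -  58* sqrt( 7 ) /3 ,-42.67, - 49/6, sqrt(2)/6,1/pi,sqrt( 10 ),sqrt(14)  ,  sqrt( 15 ), 3*sqrt(2),21.63,42, 21 * sqrt( 10), 91 ]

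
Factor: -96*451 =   -  2^5 * 3^1*11^1*41^1 = -43296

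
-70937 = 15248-86185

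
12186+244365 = 256551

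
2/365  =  2/365 = 0.01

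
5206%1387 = 1045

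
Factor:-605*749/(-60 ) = 2^( - 2) *3^( - 1)*7^1*11^2 *107^1 = 90629/12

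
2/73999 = 2/73999= 0.00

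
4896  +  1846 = 6742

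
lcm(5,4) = 20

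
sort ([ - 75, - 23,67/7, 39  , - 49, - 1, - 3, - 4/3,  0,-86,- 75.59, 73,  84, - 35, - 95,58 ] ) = [ - 95, - 86 , - 75.59, - 75,-49, - 35, - 23, - 3, - 4/3, - 1,0, 67/7,39,58, 73,84 ] 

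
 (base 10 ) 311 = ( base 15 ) 15b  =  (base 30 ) ab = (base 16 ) 137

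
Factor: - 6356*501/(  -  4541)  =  3184356/4541 = 2^2*3^1* 7^1*19^(-1)*167^1*227^1*239^( - 1)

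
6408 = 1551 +4857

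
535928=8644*62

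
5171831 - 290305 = 4881526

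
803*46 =36938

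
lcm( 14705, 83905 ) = 1426385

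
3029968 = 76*39868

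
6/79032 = 1/13172 = 0.00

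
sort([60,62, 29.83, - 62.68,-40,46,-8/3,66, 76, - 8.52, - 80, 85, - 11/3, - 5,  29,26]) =[ - 80, - 62.68 , - 40, - 8.52,- 5, - 11/3, - 8/3,  26,29,29.83, 46,  60, 62,66, 76, 85]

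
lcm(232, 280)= 8120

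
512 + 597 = 1109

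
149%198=149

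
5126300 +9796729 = 14923029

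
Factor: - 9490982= - 2^1*4745491^1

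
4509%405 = 54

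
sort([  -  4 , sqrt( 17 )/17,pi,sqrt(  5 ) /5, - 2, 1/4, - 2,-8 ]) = [- 8,  -  4,-2,-2,  sqrt (17)/17,1/4,sqrt (5)/5, pi]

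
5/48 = 5/48  =  0.10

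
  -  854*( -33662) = 28747348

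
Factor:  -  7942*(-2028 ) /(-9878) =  - 2^2*3^1*13^2*19^2*449^ ( - 1 ) = - 732108/449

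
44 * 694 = 30536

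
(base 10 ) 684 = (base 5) 10214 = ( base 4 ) 22230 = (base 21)1BC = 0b1010101100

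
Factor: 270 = 2^1*3^3*5^1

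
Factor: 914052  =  2^2*3^1*19^2*211^1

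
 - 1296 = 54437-55733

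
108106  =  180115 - 72009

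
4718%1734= 1250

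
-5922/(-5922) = 1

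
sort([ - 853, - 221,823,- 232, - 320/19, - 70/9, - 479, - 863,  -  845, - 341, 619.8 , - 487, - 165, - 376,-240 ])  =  [ - 863,  -  853,  -  845,-487, - 479, - 376, - 341, - 240, - 232, -221, - 165, - 320/19,-70/9, 619.8, 823 ]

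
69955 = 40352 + 29603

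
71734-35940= 35794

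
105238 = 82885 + 22353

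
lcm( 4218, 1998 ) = 37962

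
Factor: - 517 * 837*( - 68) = 29425572  =  2^2*3^3*11^1*17^1*31^1*47^1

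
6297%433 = 235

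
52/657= 52/657 =0.08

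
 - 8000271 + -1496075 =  - 9496346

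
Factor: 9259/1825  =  5^( - 2 )*47^1*73^ (-1 )*197^1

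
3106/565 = 5+281/565= 5.50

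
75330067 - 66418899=8911168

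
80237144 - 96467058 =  - 16229914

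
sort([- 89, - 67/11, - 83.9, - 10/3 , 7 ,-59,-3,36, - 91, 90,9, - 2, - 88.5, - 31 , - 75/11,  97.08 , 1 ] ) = [ - 91, - 89, - 88.5, - 83.9, - 59,  -  31, - 75/11,  -  67/11,-10/3, - 3 , - 2,1, 7, 9 , 36,90,97.08 ]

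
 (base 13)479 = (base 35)m6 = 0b1100001000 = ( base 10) 776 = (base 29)qm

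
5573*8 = 44584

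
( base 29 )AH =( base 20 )f7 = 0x133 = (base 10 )307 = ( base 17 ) 111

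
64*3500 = 224000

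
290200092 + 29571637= 319771729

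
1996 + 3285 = 5281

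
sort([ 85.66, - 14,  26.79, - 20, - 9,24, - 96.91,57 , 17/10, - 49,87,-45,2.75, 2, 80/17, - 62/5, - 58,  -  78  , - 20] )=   [  -  96.91 , - 78,  -  58 , - 49, - 45, - 20, - 20,-14, - 62/5,-9, 17/10, 2,2.75,80/17,24,26.79,  57,85.66  ,  87]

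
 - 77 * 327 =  - 25179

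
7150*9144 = 65379600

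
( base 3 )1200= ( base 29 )1g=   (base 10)45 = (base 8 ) 55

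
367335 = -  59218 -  - 426553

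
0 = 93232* 0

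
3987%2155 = 1832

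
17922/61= 17922/61  =  293.80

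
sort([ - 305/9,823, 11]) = [-305/9,11, 823] 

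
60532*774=46851768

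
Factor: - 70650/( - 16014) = 3^1*5^2*17^(-1) = 75/17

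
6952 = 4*1738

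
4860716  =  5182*938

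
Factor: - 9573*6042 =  - 2^1*3^2*19^1 * 53^1 * 3191^1 = - 57840066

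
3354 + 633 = 3987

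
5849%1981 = 1887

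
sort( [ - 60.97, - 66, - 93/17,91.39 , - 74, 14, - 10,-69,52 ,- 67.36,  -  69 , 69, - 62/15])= [  -  74, - 69,  -  69,-67.36, - 66, - 60.97,-10 ,  -  93/17,-62/15,14, 52 , 69,91.39]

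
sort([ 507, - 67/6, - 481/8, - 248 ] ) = [ - 248, - 481/8, - 67/6, 507]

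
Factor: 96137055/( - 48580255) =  - 3^2*7^1*19^1*23^(-1)*31^ ( - 1 )*13627^( - 1) * 16063^1 = - 19227411/9716051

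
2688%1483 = 1205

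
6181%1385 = 641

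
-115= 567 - 682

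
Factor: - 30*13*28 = - 10920  =  -2^3*3^1*5^1*7^1*13^1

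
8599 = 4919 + 3680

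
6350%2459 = 1432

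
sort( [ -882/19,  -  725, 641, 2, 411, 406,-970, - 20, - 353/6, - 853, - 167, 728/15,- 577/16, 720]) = [ - 970, - 853, - 725  , - 167,  -  353/6,-882/19, - 577/16, - 20, 2, 728/15, 406, 411, 641, 720 ] 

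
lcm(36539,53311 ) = 3251971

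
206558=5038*41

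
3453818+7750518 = 11204336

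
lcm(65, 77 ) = 5005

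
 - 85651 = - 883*97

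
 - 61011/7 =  - 8716 + 1/7 = - 8715.86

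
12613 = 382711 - 370098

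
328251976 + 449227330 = 777479306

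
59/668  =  59/668 = 0.09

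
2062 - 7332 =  - 5270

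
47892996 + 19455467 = 67348463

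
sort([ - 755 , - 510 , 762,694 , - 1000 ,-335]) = [ - 1000,- 755  , - 510, - 335,  694,762] 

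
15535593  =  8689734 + 6845859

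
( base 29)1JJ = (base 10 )1411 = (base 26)227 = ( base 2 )10110000011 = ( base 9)1837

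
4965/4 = 4965/4  =  1241.25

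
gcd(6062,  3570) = 14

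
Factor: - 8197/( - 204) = 2^( - 2) * 3^(-1 ) * 7^1*17^(-1 )*1171^1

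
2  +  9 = 11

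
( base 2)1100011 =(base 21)4F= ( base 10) 99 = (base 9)120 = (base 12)83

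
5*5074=25370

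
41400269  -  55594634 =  -14194365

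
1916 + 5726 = 7642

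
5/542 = 5/542 = 0.01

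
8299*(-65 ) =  - 539435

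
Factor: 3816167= 3816167^1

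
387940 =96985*4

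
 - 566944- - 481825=- 85119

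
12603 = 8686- - 3917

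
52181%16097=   3890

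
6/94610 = 3/47305 = 0.00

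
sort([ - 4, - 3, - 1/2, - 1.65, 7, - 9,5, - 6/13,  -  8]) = [ - 9, - 8,  -  4, - 3,-1.65, - 1/2, - 6/13, 5,7] 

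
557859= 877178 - 319319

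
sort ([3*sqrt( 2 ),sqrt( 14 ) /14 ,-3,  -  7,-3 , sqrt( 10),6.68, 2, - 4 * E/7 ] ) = [ - 7, - 3, - 3 ,-4 * E/7, sqrt( 14) /14, 2, sqrt( 10) , 3*sqrt( 2),6.68]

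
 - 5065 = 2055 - 7120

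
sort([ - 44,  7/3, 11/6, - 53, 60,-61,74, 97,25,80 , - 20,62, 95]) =[ - 61, - 53,-44,  -  20,11/6,7/3,25,60,62,74,80,95,97 ]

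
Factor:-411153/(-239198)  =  2^ ( - 1)* 3^1*31^1*199^(  -  1 )*601^(-1 )*4421^1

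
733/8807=733/8807 = 0.08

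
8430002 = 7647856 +782146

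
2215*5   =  11075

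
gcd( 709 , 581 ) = 1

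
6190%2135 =1920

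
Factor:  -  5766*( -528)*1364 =4152627072 =2^7*3^2*11^2 *31^3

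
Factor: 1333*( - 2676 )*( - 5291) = 2^2* 3^1*11^1*13^1*31^1*37^1*43^1 * 223^1 = 18873568428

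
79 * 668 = 52772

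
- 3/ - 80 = 3/80 = 0.04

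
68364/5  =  68364/5 = 13672.80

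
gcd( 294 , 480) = 6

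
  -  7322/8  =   - 3661/4 = -  915.25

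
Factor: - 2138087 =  - 7^1*305441^1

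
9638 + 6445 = 16083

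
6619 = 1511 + 5108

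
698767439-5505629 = 693261810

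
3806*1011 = 3847866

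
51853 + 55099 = 106952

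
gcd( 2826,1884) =942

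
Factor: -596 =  - 2^2 * 149^1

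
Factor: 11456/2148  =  2^4*3^( - 1) = 16/3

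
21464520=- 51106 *( - 420)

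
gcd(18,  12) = 6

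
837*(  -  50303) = -42103611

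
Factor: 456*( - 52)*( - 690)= 16361280  =  2^6* 3^2*5^1 * 13^1* 19^1*23^1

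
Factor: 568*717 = 407256= 2^3 * 3^1*71^1 *239^1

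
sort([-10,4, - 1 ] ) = [ - 10,-1,4 ] 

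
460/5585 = 92/1117 = 0.08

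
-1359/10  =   - 136+ 1/10 = - 135.90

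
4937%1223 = 45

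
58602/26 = 2253 + 12/13 =2253.92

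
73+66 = 139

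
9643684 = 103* 93628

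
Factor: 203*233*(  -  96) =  - 4540704 =- 2^5 * 3^1* 7^1* 29^1*233^1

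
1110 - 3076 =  - 1966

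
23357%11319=719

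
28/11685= 28/11685 = 0.00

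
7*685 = 4795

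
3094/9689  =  3094/9689 =0.32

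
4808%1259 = 1031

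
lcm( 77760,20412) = 1632960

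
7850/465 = 1570/93= 16.88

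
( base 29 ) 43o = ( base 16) d93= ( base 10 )3475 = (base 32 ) 3CJ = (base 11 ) 267A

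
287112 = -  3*(  -  95704)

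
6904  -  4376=2528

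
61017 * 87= 5308479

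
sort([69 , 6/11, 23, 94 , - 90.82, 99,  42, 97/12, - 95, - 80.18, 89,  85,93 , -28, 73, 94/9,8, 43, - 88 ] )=[ - 95 ,  -  90.82,-88, - 80.18,-28, 6/11,8, 97/12, 94/9, 23, 42,43, 69, 73, 85, 89,93 , 94, 99] 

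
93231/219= 425+52/73 = 425.71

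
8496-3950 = 4546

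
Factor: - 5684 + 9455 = 3771 = 3^2*419^1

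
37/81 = 37/81 = 0.46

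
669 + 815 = 1484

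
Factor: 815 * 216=176040 = 2^3 * 3^3*5^1 * 163^1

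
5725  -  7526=  -  1801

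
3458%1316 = 826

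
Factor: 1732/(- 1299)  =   - 4/3 = - 2^2*3^ ( - 1)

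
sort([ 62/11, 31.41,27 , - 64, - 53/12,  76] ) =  [ - 64, - 53/12,62/11,27,31.41, 76 ] 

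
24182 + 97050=121232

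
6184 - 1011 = 5173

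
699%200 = 99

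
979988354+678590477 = 1658578831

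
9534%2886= 876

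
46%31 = 15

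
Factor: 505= 5^1*101^1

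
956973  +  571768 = 1528741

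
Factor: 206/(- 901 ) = -2^1*17^ ( - 1 )*53^( - 1) * 103^1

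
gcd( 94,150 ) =2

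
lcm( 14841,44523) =44523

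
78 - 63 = 15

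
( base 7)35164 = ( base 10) 9013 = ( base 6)105421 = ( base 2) 10001100110101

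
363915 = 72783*5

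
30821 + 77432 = 108253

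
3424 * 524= 1794176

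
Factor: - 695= - 5^1 *139^1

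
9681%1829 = 536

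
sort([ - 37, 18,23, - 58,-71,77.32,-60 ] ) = [ - 71,  -  60,-58, - 37, 18,23, 77.32 ]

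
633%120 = 33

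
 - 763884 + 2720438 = 1956554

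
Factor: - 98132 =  - 2^2 * 24533^1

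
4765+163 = 4928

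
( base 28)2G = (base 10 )72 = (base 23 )33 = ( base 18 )40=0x48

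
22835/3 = 22835/3 = 7611.67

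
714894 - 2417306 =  - 1702412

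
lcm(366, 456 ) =27816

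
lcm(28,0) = 0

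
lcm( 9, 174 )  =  522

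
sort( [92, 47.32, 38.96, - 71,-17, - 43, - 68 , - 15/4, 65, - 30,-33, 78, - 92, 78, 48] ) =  [ - 92, - 71,-68, - 43 , - 33, - 30,  -  17, - 15/4, 38.96,47.32,48 , 65 , 78, 78, 92]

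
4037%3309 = 728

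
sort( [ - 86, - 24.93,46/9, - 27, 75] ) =[ - 86, - 27, - 24.93,46/9,75] 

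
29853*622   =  18568566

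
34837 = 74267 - 39430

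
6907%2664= 1579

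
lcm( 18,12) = 36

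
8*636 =5088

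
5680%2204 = 1272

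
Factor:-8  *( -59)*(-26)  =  -12272 = -2^4*13^1*59^1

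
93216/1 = 93216 = 93216.00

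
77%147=77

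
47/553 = 47/553 = 0.08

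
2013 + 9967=11980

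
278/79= 3 + 41/79 = 3.52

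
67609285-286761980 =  - 219152695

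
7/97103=7/97103 = 0.00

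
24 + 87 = 111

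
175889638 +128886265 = 304775903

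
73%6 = 1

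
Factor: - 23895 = - 3^4*5^1 * 59^1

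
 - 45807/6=- 15269/2 = - 7634.50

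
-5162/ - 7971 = 5162/7971 = 0.65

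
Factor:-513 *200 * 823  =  -2^3*3^3 * 5^2*19^1 * 823^1 = -  84439800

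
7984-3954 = 4030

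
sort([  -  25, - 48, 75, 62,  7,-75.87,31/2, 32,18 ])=[ - 75.87, - 48, - 25, 7, 31/2 , 18,32,  62, 75]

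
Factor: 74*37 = 2^1 * 37^2 = 2738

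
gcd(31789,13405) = 383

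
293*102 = 29886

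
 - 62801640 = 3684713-66486353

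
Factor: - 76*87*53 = -2^2 * 3^1 * 19^1*29^1*53^1 = - 350436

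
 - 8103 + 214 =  - 7889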